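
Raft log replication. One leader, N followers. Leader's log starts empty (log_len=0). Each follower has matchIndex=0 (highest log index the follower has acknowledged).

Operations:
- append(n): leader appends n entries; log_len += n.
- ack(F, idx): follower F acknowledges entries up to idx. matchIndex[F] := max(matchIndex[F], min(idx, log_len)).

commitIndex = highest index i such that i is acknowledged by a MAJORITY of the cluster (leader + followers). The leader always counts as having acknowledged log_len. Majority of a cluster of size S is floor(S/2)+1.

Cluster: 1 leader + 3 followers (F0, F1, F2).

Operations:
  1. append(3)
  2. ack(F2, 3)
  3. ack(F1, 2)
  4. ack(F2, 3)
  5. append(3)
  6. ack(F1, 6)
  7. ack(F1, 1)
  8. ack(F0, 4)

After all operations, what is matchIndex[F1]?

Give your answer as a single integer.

Answer: 6

Derivation:
Op 1: append 3 -> log_len=3
Op 2: F2 acks idx 3 -> match: F0=0 F1=0 F2=3; commitIndex=0
Op 3: F1 acks idx 2 -> match: F0=0 F1=2 F2=3; commitIndex=2
Op 4: F2 acks idx 3 -> match: F0=0 F1=2 F2=3; commitIndex=2
Op 5: append 3 -> log_len=6
Op 6: F1 acks idx 6 -> match: F0=0 F1=6 F2=3; commitIndex=3
Op 7: F1 acks idx 1 -> match: F0=0 F1=6 F2=3; commitIndex=3
Op 8: F0 acks idx 4 -> match: F0=4 F1=6 F2=3; commitIndex=4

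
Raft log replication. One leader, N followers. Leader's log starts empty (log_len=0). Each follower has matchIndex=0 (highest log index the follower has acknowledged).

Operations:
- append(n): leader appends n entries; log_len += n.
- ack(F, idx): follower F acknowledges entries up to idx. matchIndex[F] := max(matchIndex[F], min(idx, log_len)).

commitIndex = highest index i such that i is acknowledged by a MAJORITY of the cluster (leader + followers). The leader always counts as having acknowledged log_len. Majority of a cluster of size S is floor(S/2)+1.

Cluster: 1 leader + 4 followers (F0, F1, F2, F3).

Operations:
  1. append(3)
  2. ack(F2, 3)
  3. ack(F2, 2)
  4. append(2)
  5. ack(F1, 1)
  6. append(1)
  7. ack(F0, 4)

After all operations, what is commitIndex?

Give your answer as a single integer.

Answer: 3

Derivation:
Op 1: append 3 -> log_len=3
Op 2: F2 acks idx 3 -> match: F0=0 F1=0 F2=3 F3=0; commitIndex=0
Op 3: F2 acks idx 2 -> match: F0=0 F1=0 F2=3 F3=0; commitIndex=0
Op 4: append 2 -> log_len=5
Op 5: F1 acks idx 1 -> match: F0=0 F1=1 F2=3 F3=0; commitIndex=1
Op 6: append 1 -> log_len=6
Op 7: F0 acks idx 4 -> match: F0=4 F1=1 F2=3 F3=0; commitIndex=3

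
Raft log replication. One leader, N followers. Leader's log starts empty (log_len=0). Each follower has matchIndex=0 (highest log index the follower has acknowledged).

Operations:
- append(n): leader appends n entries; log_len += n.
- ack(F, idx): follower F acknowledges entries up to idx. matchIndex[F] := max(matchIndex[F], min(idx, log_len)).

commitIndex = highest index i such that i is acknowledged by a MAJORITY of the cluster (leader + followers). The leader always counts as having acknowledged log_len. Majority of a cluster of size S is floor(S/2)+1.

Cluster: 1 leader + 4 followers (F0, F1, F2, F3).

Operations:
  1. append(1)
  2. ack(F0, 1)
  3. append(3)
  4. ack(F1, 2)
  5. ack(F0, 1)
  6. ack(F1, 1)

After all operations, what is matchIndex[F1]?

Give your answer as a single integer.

Answer: 2

Derivation:
Op 1: append 1 -> log_len=1
Op 2: F0 acks idx 1 -> match: F0=1 F1=0 F2=0 F3=0; commitIndex=0
Op 3: append 3 -> log_len=4
Op 4: F1 acks idx 2 -> match: F0=1 F1=2 F2=0 F3=0; commitIndex=1
Op 5: F0 acks idx 1 -> match: F0=1 F1=2 F2=0 F3=0; commitIndex=1
Op 6: F1 acks idx 1 -> match: F0=1 F1=2 F2=0 F3=0; commitIndex=1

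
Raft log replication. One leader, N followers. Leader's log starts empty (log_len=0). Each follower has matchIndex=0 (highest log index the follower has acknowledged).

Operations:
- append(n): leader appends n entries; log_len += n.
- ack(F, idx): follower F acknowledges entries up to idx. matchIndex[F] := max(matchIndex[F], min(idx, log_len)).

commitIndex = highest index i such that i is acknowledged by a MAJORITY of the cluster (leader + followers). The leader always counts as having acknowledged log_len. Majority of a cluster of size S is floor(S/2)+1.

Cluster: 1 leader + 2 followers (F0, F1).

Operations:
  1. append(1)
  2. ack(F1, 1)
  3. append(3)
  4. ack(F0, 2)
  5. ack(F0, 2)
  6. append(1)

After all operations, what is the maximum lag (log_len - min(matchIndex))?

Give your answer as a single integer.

Answer: 4

Derivation:
Op 1: append 1 -> log_len=1
Op 2: F1 acks idx 1 -> match: F0=0 F1=1; commitIndex=1
Op 3: append 3 -> log_len=4
Op 4: F0 acks idx 2 -> match: F0=2 F1=1; commitIndex=2
Op 5: F0 acks idx 2 -> match: F0=2 F1=1; commitIndex=2
Op 6: append 1 -> log_len=5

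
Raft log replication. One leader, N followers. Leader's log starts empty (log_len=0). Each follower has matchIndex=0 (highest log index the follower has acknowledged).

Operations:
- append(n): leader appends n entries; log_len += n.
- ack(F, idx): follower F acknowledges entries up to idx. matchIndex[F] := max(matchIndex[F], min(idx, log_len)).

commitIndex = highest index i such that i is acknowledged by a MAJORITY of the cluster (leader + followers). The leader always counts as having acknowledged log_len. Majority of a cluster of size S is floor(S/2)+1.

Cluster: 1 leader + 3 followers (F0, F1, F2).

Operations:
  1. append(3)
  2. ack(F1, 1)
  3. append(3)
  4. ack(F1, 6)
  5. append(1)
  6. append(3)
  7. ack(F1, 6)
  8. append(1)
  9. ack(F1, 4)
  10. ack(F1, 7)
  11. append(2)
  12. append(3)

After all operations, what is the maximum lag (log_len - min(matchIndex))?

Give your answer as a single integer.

Op 1: append 3 -> log_len=3
Op 2: F1 acks idx 1 -> match: F0=0 F1=1 F2=0; commitIndex=0
Op 3: append 3 -> log_len=6
Op 4: F1 acks idx 6 -> match: F0=0 F1=6 F2=0; commitIndex=0
Op 5: append 1 -> log_len=7
Op 6: append 3 -> log_len=10
Op 7: F1 acks idx 6 -> match: F0=0 F1=6 F2=0; commitIndex=0
Op 8: append 1 -> log_len=11
Op 9: F1 acks idx 4 -> match: F0=0 F1=6 F2=0; commitIndex=0
Op 10: F1 acks idx 7 -> match: F0=0 F1=7 F2=0; commitIndex=0
Op 11: append 2 -> log_len=13
Op 12: append 3 -> log_len=16

Answer: 16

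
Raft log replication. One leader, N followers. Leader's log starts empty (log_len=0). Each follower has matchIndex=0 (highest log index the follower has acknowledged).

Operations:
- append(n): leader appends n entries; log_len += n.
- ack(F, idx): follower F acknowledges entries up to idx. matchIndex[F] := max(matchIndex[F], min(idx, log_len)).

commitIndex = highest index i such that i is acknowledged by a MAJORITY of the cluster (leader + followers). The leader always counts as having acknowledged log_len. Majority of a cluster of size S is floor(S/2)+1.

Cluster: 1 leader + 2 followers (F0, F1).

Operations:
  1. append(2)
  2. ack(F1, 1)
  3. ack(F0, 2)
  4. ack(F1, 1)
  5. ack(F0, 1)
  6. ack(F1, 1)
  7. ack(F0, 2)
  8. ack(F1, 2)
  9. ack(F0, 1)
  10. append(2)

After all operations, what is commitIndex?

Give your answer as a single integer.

Answer: 2

Derivation:
Op 1: append 2 -> log_len=2
Op 2: F1 acks idx 1 -> match: F0=0 F1=1; commitIndex=1
Op 3: F0 acks idx 2 -> match: F0=2 F1=1; commitIndex=2
Op 4: F1 acks idx 1 -> match: F0=2 F1=1; commitIndex=2
Op 5: F0 acks idx 1 -> match: F0=2 F1=1; commitIndex=2
Op 6: F1 acks idx 1 -> match: F0=2 F1=1; commitIndex=2
Op 7: F0 acks idx 2 -> match: F0=2 F1=1; commitIndex=2
Op 8: F1 acks idx 2 -> match: F0=2 F1=2; commitIndex=2
Op 9: F0 acks idx 1 -> match: F0=2 F1=2; commitIndex=2
Op 10: append 2 -> log_len=4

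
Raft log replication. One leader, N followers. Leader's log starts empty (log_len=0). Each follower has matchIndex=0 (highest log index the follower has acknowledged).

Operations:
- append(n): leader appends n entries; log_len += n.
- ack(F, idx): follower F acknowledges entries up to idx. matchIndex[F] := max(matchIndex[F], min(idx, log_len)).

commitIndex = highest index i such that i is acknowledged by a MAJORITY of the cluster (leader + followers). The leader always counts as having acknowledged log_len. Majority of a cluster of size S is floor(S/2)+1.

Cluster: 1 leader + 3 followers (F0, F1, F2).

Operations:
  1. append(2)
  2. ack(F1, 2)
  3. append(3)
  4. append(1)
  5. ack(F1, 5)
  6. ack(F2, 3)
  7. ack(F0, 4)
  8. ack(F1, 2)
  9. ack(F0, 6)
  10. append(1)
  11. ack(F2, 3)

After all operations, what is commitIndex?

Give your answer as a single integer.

Op 1: append 2 -> log_len=2
Op 2: F1 acks idx 2 -> match: F0=0 F1=2 F2=0; commitIndex=0
Op 3: append 3 -> log_len=5
Op 4: append 1 -> log_len=6
Op 5: F1 acks idx 5 -> match: F0=0 F1=5 F2=0; commitIndex=0
Op 6: F2 acks idx 3 -> match: F0=0 F1=5 F2=3; commitIndex=3
Op 7: F0 acks idx 4 -> match: F0=4 F1=5 F2=3; commitIndex=4
Op 8: F1 acks idx 2 -> match: F0=4 F1=5 F2=3; commitIndex=4
Op 9: F0 acks idx 6 -> match: F0=6 F1=5 F2=3; commitIndex=5
Op 10: append 1 -> log_len=7
Op 11: F2 acks idx 3 -> match: F0=6 F1=5 F2=3; commitIndex=5

Answer: 5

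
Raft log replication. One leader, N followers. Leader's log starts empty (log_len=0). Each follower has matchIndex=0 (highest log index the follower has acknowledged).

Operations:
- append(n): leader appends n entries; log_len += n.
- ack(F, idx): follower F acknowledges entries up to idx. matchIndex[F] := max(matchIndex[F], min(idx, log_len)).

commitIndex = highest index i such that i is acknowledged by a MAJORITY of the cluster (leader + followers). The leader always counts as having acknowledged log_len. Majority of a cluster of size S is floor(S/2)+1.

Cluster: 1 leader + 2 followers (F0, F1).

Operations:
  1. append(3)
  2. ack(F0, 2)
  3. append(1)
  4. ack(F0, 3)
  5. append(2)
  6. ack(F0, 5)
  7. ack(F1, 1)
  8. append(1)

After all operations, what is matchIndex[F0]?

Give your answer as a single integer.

Answer: 5

Derivation:
Op 1: append 3 -> log_len=3
Op 2: F0 acks idx 2 -> match: F0=2 F1=0; commitIndex=2
Op 3: append 1 -> log_len=4
Op 4: F0 acks idx 3 -> match: F0=3 F1=0; commitIndex=3
Op 5: append 2 -> log_len=6
Op 6: F0 acks idx 5 -> match: F0=5 F1=0; commitIndex=5
Op 7: F1 acks idx 1 -> match: F0=5 F1=1; commitIndex=5
Op 8: append 1 -> log_len=7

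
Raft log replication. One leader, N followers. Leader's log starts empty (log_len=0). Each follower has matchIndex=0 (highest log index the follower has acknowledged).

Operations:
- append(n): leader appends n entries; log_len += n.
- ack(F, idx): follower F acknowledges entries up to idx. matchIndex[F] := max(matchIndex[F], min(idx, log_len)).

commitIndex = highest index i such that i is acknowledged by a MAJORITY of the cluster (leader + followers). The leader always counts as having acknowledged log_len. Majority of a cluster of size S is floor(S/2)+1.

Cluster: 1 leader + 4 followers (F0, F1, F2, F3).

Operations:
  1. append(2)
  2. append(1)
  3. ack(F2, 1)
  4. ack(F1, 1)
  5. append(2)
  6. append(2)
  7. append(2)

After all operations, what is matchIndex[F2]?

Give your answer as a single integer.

Answer: 1

Derivation:
Op 1: append 2 -> log_len=2
Op 2: append 1 -> log_len=3
Op 3: F2 acks idx 1 -> match: F0=0 F1=0 F2=1 F3=0; commitIndex=0
Op 4: F1 acks idx 1 -> match: F0=0 F1=1 F2=1 F3=0; commitIndex=1
Op 5: append 2 -> log_len=5
Op 6: append 2 -> log_len=7
Op 7: append 2 -> log_len=9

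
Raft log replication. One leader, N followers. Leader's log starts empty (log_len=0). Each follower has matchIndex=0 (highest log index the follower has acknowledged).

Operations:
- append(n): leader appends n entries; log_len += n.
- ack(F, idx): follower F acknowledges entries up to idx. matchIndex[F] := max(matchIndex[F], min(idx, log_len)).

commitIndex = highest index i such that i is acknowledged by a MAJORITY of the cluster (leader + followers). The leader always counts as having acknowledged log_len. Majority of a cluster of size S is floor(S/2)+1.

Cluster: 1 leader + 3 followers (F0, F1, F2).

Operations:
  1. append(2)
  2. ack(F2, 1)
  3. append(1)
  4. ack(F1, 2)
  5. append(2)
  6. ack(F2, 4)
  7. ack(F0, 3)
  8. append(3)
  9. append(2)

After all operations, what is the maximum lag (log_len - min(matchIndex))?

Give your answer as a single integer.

Op 1: append 2 -> log_len=2
Op 2: F2 acks idx 1 -> match: F0=0 F1=0 F2=1; commitIndex=0
Op 3: append 1 -> log_len=3
Op 4: F1 acks idx 2 -> match: F0=0 F1=2 F2=1; commitIndex=1
Op 5: append 2 -> log_len=5
Op 6: F2 acks idx 4 -> match: F0=0 F1=2 F2=4; commitIndex=2
Op 7: F0 acks idx 3 -> match: F0=3 F1=2 F2=4; commitIndex=3
Op 8: append 3 -> log_len=8
Op 9: append 2 -> log_len=10

Answer: 8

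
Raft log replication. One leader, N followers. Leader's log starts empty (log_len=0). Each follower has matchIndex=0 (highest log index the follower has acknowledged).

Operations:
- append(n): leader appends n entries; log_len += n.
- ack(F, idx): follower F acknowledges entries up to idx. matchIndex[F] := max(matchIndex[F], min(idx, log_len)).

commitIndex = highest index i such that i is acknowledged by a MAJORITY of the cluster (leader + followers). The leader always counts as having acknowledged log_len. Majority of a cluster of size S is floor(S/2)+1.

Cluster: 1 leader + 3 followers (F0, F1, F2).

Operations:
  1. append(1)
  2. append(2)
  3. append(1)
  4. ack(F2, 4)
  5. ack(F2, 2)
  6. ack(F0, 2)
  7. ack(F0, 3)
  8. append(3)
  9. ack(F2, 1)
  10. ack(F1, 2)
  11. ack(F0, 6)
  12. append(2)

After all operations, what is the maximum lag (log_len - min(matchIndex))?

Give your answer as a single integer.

Answer: 7

Derivation:
Op 1: append 1 -> log_len=1
Op 2: append 2 -> log_len=3
Op 3: append 1 -> log_len=4
Op 4: F2 acks idx 4 -> match: F0=0 F1=0 F2=4; commitIndex=0
Op 5: F2 acks idx 2 -> match: F0=0 F1=0 F2=4; commitIndex=0
Op 6: F0 acks idx 2 -> match: F0=2 F1=0 F2=4; commitIndex=2
Op 7: F0 acks idx 3 -> match: F0=3 F1=0 F2=4; commitIndex=3
Op 8: append 3 -> log_len=7
Op 9: F2 acks idx 1 -> match: F0=3 F1=0 F2=4; commitIndex=3
Op 10: F1 acks idx 2 -> match: F0=3 F1=2 F2=4; commitIndex=3
Op 11: F0 acks idx 6 -> match: F0=6 F1=2 F2=4; commitIndex=4
Op 12: append 2 -> log_len=9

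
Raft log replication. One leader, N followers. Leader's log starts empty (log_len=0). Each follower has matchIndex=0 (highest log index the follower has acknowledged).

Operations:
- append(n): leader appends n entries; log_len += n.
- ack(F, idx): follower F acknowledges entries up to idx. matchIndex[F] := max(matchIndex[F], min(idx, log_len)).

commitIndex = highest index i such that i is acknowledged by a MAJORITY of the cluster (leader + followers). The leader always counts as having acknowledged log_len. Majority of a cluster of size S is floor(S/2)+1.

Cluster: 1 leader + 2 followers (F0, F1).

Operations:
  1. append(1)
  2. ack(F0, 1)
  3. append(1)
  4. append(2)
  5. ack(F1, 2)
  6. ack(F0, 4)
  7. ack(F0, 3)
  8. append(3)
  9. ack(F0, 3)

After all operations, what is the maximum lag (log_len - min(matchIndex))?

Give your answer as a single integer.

Answer: 5

Derivation:
Op 1: append 1 -> log_len=1
Op 2: F0 acks idx 1 -> match: F0=1 F1=0; commitIndex=1
Op 3: append 1 -> log_len=2
Op 4: append 2 -> log_len=4
Op 5: F1 acks idx 2 -> match: F0=1 F1=2; commitIndex=2
Op 6: F0 acks idx 4 -> match: F0=4 F1=2; commitIndex=4
Op 7: F0 acks idx 3 -> match: F0=4 F1=2; commitIndex=4
Op 8: append 3 -> log_len=7
Op 9: F0 acks idx 3 -> match: F0=4 F1=2; commitIndex=4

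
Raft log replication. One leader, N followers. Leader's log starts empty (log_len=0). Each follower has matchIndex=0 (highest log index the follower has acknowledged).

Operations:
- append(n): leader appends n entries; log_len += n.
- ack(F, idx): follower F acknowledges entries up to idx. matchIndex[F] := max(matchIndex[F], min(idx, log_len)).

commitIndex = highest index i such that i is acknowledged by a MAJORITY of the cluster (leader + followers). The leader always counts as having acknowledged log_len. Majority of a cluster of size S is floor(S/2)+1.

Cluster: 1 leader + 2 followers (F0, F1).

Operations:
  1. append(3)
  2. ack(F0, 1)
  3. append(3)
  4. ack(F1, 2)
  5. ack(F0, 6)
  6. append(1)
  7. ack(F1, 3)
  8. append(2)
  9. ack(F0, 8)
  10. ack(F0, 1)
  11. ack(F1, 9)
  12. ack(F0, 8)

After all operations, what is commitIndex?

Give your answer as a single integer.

Op 1: append 3 -> log_len=3
Op 2: F0 acks idx 1 -> match: F0=1 F1=0; commitIndex=1
Op 3: append 3 -> log_len=6
Op 4: F1 acks idx 2 -> match: F0=1 F1=2; commitIndex=2
Op 5: F0 acks idx 6 -> match: F0=6 F1=2; commitIndex=6
Op 6: append 1 -> log_len=7
Op 7: F1 acks idx 3 -> match: F0=6 F1=3; commitIndex=6
Op 8: append 2 -> log_len=9
Op 9: F0 acks idx 8 -> match: F0=8 F1=3; commitIndex=8
Op 10: F0 acks idx 1 -> match: F0=8 F1=3; commitIndex=8
Op 11: F1 acks idx 9 -> match: F0=8 F1=9; commitIndex=9
Op 12: F0 acks idx 8 -> match: F0=8 F1=9; commitIndex=9

Answer: 9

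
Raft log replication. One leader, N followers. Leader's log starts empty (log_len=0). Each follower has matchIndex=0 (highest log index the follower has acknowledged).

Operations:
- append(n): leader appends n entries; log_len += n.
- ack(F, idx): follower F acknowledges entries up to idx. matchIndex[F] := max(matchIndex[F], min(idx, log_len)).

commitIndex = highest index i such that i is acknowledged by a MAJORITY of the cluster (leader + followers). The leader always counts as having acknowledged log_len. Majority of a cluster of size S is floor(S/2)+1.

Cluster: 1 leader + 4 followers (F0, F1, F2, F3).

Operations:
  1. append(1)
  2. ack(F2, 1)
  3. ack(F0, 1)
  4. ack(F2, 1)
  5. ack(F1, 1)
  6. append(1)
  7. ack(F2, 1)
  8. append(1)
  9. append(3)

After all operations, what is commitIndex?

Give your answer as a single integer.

Answer: 1

Derivation:
Op 1: append 1 -> log_len=1
Op 2: F2 acks idx 1 -> match: F0=0 F1=0 F2=1 F3=0; commitIndex=0
Op 3: F0 acks idx 1 -> match: F0=1 F1=0 F2=1 F3=0; commitIndex=1
Op 4: F2 acks idx 1 -> match: F0=1 F1=0 F2=1 F3=0; commitIndex=1
Op 5: F1 acks idx 1 -> match: F0=1 F1=1 F2=1 F3=0; commitIndex=1
Op 6: append 1 -> log_len=2
Op 7: F2 acks idx 1 -> match: F0=1 F1=1 F2=1 F3=0; commitIndex=1
Op 8: append 1 -> log_len=3
Op 9: append 3 -> log_len=6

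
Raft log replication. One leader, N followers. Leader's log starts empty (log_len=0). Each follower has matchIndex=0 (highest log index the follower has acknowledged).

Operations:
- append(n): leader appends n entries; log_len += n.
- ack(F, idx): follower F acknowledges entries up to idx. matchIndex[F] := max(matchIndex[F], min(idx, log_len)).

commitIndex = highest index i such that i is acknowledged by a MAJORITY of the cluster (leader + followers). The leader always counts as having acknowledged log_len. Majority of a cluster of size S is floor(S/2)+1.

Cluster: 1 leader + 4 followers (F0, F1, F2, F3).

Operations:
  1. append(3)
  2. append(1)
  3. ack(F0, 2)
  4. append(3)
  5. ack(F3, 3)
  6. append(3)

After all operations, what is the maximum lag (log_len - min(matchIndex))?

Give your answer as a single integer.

Answer: 10

Derivation:
Op 1: append 3 -> log_len=3
Op 2: append 1 -> log_len=4
Op 3: F0 acks idx 2 -> match: F0=2 F1=0 F2=0 F3=0; commitIndex=0
Op 4: append 3 -> log_len=7
Op 5: F3 acks idx 3 -> match: F0=2 F1=0 F2=0 F3=3; commitIndex=2
Op 6: append 3 -> log_len=10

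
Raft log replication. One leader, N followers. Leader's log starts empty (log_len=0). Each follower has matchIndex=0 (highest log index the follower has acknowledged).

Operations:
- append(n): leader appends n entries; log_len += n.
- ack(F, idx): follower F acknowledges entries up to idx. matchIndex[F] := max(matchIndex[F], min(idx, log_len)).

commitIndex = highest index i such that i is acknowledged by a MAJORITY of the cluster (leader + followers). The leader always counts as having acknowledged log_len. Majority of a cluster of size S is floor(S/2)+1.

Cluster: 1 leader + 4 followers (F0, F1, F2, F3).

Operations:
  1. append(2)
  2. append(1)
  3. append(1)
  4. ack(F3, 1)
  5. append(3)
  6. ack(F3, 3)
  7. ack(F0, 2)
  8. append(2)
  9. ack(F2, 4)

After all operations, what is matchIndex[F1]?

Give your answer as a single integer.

Op 1: append 2 -> log_len=2
Op 2: append 1 -> log_len=3
Op 3: append 1 -> log_len=4
Op 4: F3 acks idx 1 -> match: F0=0 F1=0 F2=0 F3=1; commitIndex=0
Op 5: append 3 -> log_len=7
Op 6: F3 acks idx 3 -> match: F0=0 F1=0 F2=0 F3=3; commitIndex=0
Op 7: F0 acks idx 2 -> match: F0=2 F1=0 F2=0 F3=3; commitIndex=2
Op 8: append 2 -> log_len=9
Op 9: F2 acks idx 4 -> match: F0=2 F1=0 F2=4 F3=3; commitIndex=3

Answer: 0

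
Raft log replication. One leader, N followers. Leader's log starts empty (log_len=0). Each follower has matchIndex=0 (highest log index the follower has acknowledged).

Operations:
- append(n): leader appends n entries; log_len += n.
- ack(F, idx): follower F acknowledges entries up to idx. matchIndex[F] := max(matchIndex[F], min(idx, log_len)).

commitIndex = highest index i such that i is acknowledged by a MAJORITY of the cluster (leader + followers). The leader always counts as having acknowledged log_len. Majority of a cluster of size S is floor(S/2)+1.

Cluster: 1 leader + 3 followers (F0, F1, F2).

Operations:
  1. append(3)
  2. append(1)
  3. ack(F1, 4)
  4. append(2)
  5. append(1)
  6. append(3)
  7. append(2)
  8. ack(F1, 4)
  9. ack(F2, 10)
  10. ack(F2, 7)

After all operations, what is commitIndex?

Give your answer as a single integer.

Answer: 4

Derivation:
Op 1: append 3 -> log_len=3
Op 2: append 1 -> log_len=4
Op 3: F1 acks idx 4 -> match: F0=0 F1=4 F2=0; commitIndex=0
Op 4: append 2 -> log_len=6
Op 5: append 1 -> log_len=7
Op 6: append 3 -> log_len=10
Op 7: append 2 -> log_len=12
Op 8: F1 acks idx 4 -> match: F0=0 F1=4 F2=0; commitIndex=0
Op 9: F2 acks idx 10 -> match: F0=0 F1=4 F2=10; commitIndex=4
Op 10: F2 acks idx 7 -> match: F0=0 F1=4 F2=10; commitIndex=4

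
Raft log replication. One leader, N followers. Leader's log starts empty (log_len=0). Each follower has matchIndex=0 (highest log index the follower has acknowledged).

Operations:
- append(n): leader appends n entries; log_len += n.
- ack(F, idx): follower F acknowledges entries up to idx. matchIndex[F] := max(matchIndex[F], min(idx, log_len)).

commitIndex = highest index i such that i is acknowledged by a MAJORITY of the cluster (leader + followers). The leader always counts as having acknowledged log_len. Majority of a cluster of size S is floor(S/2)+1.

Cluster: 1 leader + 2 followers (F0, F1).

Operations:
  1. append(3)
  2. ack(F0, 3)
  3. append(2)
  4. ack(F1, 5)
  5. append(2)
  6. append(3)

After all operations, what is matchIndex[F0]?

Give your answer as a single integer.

Op 1: append 3 -> log_len=3
Op 2: F0 acks idx 3 -> match: F0=3 F1=0; commitIndex=3
Op 3: append 2 -> log_len=5
Op 4: F1 acks idx 5 -> match: F0=3 F1=5; commitIndex=5
Op 5: append 2 -> log_len=7
Op 6: append 3 -> log_len=10

Answer: 3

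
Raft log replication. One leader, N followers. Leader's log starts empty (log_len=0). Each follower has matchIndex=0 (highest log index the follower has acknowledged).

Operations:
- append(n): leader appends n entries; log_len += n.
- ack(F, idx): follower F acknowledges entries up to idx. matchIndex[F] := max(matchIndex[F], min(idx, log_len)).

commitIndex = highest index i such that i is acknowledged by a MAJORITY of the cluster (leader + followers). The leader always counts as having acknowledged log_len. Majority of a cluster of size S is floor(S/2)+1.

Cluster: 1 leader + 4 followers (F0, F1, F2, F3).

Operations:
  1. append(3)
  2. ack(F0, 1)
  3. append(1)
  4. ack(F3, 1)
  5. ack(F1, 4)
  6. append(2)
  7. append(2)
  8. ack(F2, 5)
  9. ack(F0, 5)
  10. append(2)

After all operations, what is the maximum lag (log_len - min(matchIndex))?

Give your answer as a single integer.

Op 1: append 3 -> log_len=3
Op 2: F0 acks idx 1 -> match: F0=1 F1=0 F2=0 F3=0; commitIndex=0
Op 3: append 1 -> log_len=4
Op 4: F3 acks idx 1 -> match: F0=1 F1=0 F2=0 F3=1; commitIndex=1
Op 5: F1 acks idx 4 -> match: F0=1 F1=4 F2=0 F3=1; commitIndex=1
Op 6: append 2 -> log_len=6
Op 7: append 2 -> log_len=8
Op 8: F2 acks idx 5 -> match: F0=1 F1=4 F2=5 F3=1; commitIndex=4
Op 9: F0 acks idx 5 -> match: F0=5 F1=4 F2=5 F3=1; commitIndex=5
Op 10: append 2 -> log_len=10

Answer: 9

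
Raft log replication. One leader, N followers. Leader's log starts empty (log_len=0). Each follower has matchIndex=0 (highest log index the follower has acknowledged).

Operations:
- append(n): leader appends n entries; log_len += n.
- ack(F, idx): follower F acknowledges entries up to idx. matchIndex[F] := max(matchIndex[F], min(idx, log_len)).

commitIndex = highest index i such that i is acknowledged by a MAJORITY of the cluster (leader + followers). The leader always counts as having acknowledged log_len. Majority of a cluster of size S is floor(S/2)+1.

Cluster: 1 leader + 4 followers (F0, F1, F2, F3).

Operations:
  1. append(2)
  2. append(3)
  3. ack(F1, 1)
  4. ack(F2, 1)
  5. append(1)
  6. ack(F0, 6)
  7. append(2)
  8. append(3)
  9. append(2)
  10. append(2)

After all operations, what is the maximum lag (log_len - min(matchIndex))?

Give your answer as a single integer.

Answer: 15

Derivation:
Op 1: append 2 -> log_len=2
Op 2: append 3 -> log_len=5
Op 3: F1 acks idx 1 -> match: F0=0 F1=1 F2=0 F3=0; commitIndex=0
Op 4: F2 acks idx 1 -> match: F0=0 F1=1 F2=1 F3=0; commitIndex=1
Op 5: append 1 -> log_len=6
Op 6: F0 acks idx 6 -> match: F0=6 F1=1 F2=1 F3=0; commitIndex=1
Op 7: append 2 -> log_len=8
Op 8: append 3 -> log_len=11
Op 9: append 2 -> log_len=13
Op 10: append 2 -> log_len=15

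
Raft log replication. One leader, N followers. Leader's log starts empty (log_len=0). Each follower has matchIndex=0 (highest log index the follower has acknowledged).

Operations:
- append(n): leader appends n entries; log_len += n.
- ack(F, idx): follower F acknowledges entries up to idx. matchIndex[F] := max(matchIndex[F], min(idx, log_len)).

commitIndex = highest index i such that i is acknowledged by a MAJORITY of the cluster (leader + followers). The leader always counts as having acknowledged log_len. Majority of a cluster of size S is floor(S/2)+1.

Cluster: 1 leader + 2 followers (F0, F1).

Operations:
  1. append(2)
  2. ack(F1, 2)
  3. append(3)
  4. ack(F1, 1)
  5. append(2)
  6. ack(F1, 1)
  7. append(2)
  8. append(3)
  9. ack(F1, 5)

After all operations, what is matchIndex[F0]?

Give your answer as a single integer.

Answer: 0

Derivation:
Op 1: append 2 -> log_len=2
Op 2: F1 acks idx 2 -> match: F0=0 F1=2; commitIndex=2
Op 3: append 3 -> log_len=5
Op 4: F1 acks idx 1 -> match: F0=0 F1=2; commitIndex=2
Op 5: append 2 -> log_len=7
Op 6: F1 acks idx 1 -> match: F0=0 F1=2; commitIndex=2
Op 7: append 2 -> log_len=9
Op 8: append 3 -> log_len=12
Op 9: F1 acks idx 5 -> match: F0=0 F1=5; commitIndex=5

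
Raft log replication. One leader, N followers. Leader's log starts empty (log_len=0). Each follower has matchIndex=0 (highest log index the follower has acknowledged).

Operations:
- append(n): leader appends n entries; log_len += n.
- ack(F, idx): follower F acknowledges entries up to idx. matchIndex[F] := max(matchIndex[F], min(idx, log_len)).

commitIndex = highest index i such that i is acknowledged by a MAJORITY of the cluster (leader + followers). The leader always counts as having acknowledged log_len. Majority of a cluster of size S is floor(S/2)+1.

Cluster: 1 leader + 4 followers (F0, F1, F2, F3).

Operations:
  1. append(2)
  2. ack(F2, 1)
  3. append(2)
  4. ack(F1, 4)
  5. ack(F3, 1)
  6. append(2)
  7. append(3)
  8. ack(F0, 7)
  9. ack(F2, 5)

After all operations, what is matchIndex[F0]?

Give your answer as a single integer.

Op 1: append 2 -> log_len=2
Op 2: F2 acks idx 1 -> match: F0=0 F1=0 F2=1 F3=0; commitIndex=0
Op 3: append 2 -> log_len=4
Op 4: F1 acks idx 4 -> match: F0=0 F1=4 F2=1 F3=0; commitIndex=1
Op 5: F3 acks idx 1 -> match: F0=0 F1=4 F2=1 F3=1; commitIndex=1
Op 6: append 2 -> log_len=6
Op 7: append 3 -> log_len=9
Op 8: F0 acks idx 7 -> match: F0=7 F1=4 F2=1 F3=1; commitIndex=4
Op 9: F2 acks idx 5 -> match: F0=7 F1=4 F2=5 F3=1; commitIndex=5

Answer: 7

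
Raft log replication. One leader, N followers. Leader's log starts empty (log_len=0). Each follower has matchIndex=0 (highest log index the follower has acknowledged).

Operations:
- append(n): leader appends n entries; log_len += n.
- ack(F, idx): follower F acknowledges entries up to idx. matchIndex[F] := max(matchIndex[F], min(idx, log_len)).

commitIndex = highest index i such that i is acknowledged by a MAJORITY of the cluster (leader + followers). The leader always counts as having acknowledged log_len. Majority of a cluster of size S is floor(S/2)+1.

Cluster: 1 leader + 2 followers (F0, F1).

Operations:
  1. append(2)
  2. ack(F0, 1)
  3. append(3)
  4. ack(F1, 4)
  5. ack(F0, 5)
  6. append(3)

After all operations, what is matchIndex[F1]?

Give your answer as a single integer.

Op 1: append 2 -> log_len=2
Op 2: F0 acks idx 1 -> match: F0=1 F1=0; commitIndex=1
Op 3: append 3 -> log_len=5
Op 4: F1 acks idx 4 -> match: F0=1 F1=4; commitIndex=4
Op 5: F0 acks idx 5 -> match: F0=5 F1=4; commitIndex=5
Op 6: append 3 -> log_len=8

Answer: 4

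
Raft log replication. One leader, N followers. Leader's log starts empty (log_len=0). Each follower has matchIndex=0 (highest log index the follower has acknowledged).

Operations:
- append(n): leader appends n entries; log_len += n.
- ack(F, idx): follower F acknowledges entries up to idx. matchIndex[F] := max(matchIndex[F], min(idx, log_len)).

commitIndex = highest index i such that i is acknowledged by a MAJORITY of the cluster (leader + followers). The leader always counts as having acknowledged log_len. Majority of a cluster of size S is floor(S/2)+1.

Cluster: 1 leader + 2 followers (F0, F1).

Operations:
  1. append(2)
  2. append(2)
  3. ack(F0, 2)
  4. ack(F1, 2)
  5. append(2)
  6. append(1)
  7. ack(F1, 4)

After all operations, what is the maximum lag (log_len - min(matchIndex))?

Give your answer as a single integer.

Answer: 5

Derivation:
Op 1: append 2 -> log_len=2
Op 2: append 2 -> log_len=4
Op 3: F0 acks idx 2 -> match: F0=2 F1=0; commitIndex=2
Op 4: F1 acks idx 2 -> match: F0=2 F1=2; commitIndex=2
Op 5: append 2 -> log_len=6
Op 6: append 1 -> log_len=7
Op 7: F1 acks idx 4 -> match: F0=2 F1=4; commitIndex=4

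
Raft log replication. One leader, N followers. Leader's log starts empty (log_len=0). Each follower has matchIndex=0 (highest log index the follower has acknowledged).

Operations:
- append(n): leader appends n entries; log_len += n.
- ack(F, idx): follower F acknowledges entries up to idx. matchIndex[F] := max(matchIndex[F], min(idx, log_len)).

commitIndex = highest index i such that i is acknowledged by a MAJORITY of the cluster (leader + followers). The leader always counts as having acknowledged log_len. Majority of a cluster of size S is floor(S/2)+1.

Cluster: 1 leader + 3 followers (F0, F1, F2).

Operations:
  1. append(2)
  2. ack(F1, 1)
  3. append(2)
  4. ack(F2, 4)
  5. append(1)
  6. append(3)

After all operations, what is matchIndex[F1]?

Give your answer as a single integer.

Op 1: append 2 -> log_len=2
Op 2: F1 acks idx 1 -> match: F0=0 F1=1 F2=0; commitIndex=0
Op 3: append 2 -> log_len=4
Op 4: F2 acks idx 4 -> match: F0=0 F1=1 F2=4; commitIndex=1
Op 5: append 1 -> log_len=5
Op 6: append 3 -> log_len=8

Answer: 1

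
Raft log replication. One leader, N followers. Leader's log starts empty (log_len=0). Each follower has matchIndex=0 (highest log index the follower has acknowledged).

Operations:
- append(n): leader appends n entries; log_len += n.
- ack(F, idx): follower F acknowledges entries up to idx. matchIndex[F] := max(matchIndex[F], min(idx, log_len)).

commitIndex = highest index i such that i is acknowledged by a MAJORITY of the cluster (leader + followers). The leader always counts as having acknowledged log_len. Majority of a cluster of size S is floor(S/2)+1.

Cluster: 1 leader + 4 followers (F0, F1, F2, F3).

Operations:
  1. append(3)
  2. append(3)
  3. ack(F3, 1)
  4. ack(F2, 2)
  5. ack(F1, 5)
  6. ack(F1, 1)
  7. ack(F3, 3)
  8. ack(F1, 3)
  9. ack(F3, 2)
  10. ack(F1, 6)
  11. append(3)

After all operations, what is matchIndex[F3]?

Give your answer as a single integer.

Answer: 3

Derivation:
Op 1: append 3 -> log_len=3
Op 2: append 3 -> log_len=6
Op 3: F3 acks idx 1 -> match: F0=0 F1=0 F2=0 F3=1; commitIndex=0
Op 4: F2 acks idx 2 -> match: F0=0 F1=0 F2=2 F3=1; commitIndex=1
Op 5: F1 acks idx 5 -> match: F0=0 F1=5 F2=2 F3=1; commitIndex=2
Op 6: F1 acks idx 1 -> match: F0=0 F1=5 F2=2 F3=1; commitIndex=2
Op 7: F3 acks idx 3 -> match: F0=0 F1=5 F2=2 F3=3; commitIndex=3
Op 8: F1 acks idx 3 -> match: F0=0 F1=5 F2=2 F3=3; commitIndex=3
Op 9: F3 acks idx 2 -> match: F0=0 F1=5 F2=2 F3=3; commitIndex=3
Op 10: F1 acks idx 6 -> match: F0=0 F1=6 F2=2 F3=3; commitIndex=3
Op 11: append 3 -> log_len=9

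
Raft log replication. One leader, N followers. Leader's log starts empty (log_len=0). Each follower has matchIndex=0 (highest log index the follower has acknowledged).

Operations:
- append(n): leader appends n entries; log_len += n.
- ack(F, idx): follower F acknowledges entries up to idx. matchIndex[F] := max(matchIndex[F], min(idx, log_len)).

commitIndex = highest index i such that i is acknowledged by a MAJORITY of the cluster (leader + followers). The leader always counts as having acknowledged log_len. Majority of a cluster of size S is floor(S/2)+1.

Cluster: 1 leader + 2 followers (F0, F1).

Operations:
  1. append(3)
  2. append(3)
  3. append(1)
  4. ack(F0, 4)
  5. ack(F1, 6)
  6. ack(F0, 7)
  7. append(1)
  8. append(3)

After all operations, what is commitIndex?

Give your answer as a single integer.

Op 1: append 3 -> log_len=3
Op 2: append 3 -> log_len=6
Op 3: append 1 -> log_len=7
Op 4: F0 acks idx 4 -> match: F0=4 F1=0; commitIndex=4
Op 5: F1 acks idx 6 -> match: F0=4 F1=6; commitIndex=6
Op 6: F0 acks idx 7 -> match: F0=7 F1=6; commitIndex=7
Op 7: append 1 -> log_len=8
Op 8: append 3 -> log_len=11

Answer: 7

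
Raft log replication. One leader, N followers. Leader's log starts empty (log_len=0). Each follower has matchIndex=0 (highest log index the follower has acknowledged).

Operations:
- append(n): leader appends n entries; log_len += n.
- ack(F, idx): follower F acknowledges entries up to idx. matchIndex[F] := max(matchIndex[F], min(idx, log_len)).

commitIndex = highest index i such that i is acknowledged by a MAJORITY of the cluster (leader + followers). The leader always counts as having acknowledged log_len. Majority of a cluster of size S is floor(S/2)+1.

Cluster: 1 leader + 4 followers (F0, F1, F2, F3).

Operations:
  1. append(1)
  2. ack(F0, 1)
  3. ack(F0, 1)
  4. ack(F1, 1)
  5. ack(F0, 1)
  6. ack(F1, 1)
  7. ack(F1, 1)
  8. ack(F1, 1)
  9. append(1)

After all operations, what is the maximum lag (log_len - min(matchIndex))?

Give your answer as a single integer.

Answer: 2

Derivation:
Op 1: append 1 -> log_len=1
Op 2: F0 acks idx 1 -> match: F0=1 F1=0 F2=0 F3=0; commitIndex=0
Op 3: F0 acks idx 1 -> match: F0=1 F1=0 F2=0 F3=0; commitIndex=0
Op 4: F1 acks idx 1 -> match: F0=1 F1=1 F2=0 F3=0; commitIndex=1
Op 5: F0 acks idx 1 -> match: F0=1 F1=1 F2=0 F3=0; commitIndex=1
Op 6: F1 acks idx 1 -> match: F0=1 F1=1 F2=0 F3=0; commitIndex=1
Op 7: F1 acks idx 1 -> match: F0=1 F1=1 F2=0 F3=0; commitIndex=1
Op 8: F1 acks idx 1 -> match: F0=1 F1=1 F2=0 F3=0; commitIndex=1
Op 9: append 1 -> log_len=2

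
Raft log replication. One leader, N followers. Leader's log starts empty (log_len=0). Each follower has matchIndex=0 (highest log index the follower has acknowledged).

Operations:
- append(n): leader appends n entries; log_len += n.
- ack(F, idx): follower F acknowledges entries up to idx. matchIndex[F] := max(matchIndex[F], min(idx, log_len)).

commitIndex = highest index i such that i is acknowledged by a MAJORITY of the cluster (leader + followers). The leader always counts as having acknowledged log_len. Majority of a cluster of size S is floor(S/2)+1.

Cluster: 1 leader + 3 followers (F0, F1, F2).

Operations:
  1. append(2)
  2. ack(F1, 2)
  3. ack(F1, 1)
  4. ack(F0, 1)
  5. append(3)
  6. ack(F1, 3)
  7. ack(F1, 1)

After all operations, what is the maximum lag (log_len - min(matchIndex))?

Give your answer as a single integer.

Answer: 5

Derivation:
Op 1: append 2 -> log_len=2
Op 2: F1 acks idx 2 -> match: F0=0 F1=2 F2=0; commitIndex=0
Op 3: F1 acks idx 1 -> match: F0=0 F1=2 F2=0; commitIndex=0
Op 4: F0 acks idx 1 -> match: F0=1 F1=2 F2=0; commitIndex=1
Op 5: append 3 -> log_len=5
Op 6: F1 acks idx 3 -> match: F0=1 F1=3 F2=0; commitIndex=1
Op 7: F1 acks idx 1 -> match: F0=1 F1=3 F2=0; commitIndex=1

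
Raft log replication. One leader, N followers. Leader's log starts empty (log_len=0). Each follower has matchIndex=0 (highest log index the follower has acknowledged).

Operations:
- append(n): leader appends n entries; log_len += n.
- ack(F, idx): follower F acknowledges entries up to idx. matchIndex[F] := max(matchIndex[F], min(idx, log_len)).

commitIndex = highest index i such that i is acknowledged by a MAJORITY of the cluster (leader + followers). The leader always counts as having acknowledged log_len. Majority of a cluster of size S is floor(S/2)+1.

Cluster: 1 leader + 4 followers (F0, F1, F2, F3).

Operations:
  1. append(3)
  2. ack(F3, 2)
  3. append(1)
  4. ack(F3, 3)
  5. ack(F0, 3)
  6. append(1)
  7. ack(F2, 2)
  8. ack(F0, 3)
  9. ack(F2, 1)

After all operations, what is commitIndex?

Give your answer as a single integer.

Answer: 3

Derivation:
Op 1: append 3 -> log_len=3
Op 2: F3 acks idx 2 -> match: F0=0 F1=0 F2=0 F3=2; commitIndex=0
Op 3: append 1 -> log_len=4
Op 4: F3 acks idx 3 -> match: F0=0 F1=0 F2=0 F3=3; commitIndex=0
Op 5: F0 acks idx 3 -> match: F0=3 F1=0 F2=0 F3=3; commitIndex=3
Op 6: append 1 -> log_len=5
Op 7: F2 acks idx 2 -> match: F0=3 F1=0 F2=2 F3=3; commitIndex=3
Op 8: F0 acks idx 3 -> match: F0=3 F1=0 F2=2 F3=3; commitIndex=3
Op 9: F2 acks idx 1 -> match: F0=3 F1=0 F2=2 F3=3; commitIndex=3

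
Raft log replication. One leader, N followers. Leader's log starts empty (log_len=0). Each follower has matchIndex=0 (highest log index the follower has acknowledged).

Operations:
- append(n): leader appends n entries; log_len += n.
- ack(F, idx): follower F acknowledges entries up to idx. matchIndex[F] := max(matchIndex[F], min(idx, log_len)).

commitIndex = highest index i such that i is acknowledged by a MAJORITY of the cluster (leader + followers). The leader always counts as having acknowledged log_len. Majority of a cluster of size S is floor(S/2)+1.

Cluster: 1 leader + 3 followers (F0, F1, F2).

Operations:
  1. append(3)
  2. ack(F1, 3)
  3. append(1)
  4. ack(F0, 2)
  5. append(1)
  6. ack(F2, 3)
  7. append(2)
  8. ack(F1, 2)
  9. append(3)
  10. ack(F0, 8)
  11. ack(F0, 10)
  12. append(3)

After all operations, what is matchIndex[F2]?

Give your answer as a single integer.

Answer: 3

Derivation:
Op 1: append 3 -> log_len=3
Op 2: F1 acks idx 3 -> match: F0=0 F1=3 F2=0; commitIndex=0
Op 3: append 1 -> log_len=4
Op 4: F0 acks idx 2 -> match: F0=2 F1=3 F2=0; commitIndex=2
Op 5: append 1 -> log_len=5
Op 6: F2 acks idx 3 -> match: F0=2 F1=3 F2=3; commitIndex=3
Op 7: append 2 -> log_len=7
Op 8: F1 acks idx 2 -> match: F0=2 F1=3 F2=3; commitIndex=3
Op 9: append 3 -> log_len=10
Op 10: F0 acks idx 8 -> match: F0=8 F1=3 F2=3; commitIndex=3
Op 11: F0 acks idx 10 -> match: F0=10 F1=3 F2=3; commitIndex=3
Op 12: append 3 -> log_len=13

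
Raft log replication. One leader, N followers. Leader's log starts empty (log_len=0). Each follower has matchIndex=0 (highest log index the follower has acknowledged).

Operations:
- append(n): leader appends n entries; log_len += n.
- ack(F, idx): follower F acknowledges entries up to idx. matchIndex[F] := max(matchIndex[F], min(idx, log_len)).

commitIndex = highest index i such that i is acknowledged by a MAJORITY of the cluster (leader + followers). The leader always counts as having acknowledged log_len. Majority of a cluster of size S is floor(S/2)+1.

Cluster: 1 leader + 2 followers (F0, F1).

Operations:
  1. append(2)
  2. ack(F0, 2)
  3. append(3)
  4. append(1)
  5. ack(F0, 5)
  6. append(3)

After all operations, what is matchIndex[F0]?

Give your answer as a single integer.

Answer: 5

Derivation:
Op 1: append 2 -> log_len=2
Op 2: F0 acks idx 2 -> match: F0=2 F1=0; commitIndex=2
Op 3: append 3 -> log_len=5
Op 4: append 1 -> log_len=6
Op 5: F0 acks idx 5 -> match: F0=5 F1=0; commitIndex=5
Op 6: append 3 -> log_len=9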